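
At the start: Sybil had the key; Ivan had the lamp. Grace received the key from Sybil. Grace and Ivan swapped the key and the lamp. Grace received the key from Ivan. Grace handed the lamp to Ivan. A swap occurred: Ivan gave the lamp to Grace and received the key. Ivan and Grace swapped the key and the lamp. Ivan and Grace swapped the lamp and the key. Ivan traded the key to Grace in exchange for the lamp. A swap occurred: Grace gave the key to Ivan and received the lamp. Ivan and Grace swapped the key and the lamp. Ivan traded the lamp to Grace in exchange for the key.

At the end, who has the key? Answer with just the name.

Tracking all object holders:
Start: key:Sybil, lamp:Ivan
Event 1 (give key: Sybil -> Grace). State: key:Grace, lamp:Ivan
Event 2 (swap key<->lamp: now key:Ivan, lamp:Grace). State: key:Ivan, lamp:Grace
Event 3 (give key: Ivan -> Grace). State: key:Grace, lamp:Grace
Event 4 (give lamp: Grace -> Ivan). State: key:Grace, lamp:Ivan
Event 5 (swap lamp<->key: now lamp:Grace, key:Ivan). State: key:Ivan, lamp:Grace
Event 6 (swap key<->lamp: now key:Grace, lamp:Ivan). State: key:Grace, lamp:Ivan
Event 7 (swap lamp<->key: now lamp:Grace, key:Ivan). State: key:Ivan, lamp:Grace
Event 8 (swap key<->lamp: now key:Grace, lamp:Ivan). State: key:Grace, lamp:Ivan
Event 9 (swap key<->lamp: now key:Ivan, lamp:Grace). State: key:Ivan, lamp:Grace
Event 10 (swap key<->lamp: now key:Grace, lamp:Ivan). State: key:Grace, lamp:Ivan
Event 11 (swap lamp<->key: now lamp:Grace, key:Ivan). State: key:Ivan, lamp:Grace

Final state: key:Ivan, lamp:Grace
The key is held by Ivan.

Answer: Ivan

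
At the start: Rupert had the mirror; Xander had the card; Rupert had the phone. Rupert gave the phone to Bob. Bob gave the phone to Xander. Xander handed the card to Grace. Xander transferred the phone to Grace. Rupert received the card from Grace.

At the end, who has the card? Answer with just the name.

Answer: Rupert

Derivation:
Tracking all object holders:
Start: mirror:Rupert, card:Xander, phone:Rupert
Event 1 (give phone: Rupert -> Bob). State: mirror:Rupert, card:Xander, phone:Bob
Event 2 (give phone: Bob -> Xander). State: mirror:Rupert, card:Xander, phone:Xander
Event 3 (give card: Xander -> Grace). State: mirror:Rupert, card:Grace, phone:Xander
Event 4 (give phone: Xander -> Grace). State: mirror:Rupert, card:Grace, phone:Grace
Event 5 (give card: Grace -> Rupert). State: mirror:Rupert, card:Rupert, phone:Grace

Final state: mirror:Rupert, card:Rupert, phone:Grace
The card is held by Rupert.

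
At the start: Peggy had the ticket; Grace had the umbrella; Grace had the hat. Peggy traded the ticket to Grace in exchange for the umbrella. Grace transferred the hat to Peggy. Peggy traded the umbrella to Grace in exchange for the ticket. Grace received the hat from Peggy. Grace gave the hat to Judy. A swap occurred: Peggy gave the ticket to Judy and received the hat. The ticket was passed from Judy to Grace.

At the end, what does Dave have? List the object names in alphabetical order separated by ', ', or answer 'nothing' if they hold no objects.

Tracking all object holders:
Start: ticket:Peggy, umbrella:Grace, hat:Grace
Event 1 (swap ticket<->umbrella: now ticket:Grace, umbrella:Peggy). State: ticket:Grace, umbrella:Peggy, hat:Grace
Event 2 (give hat: Grace -> Peggy). State: ticket:Grace, umbrella:Peggy, hat:Peggy
Event 3 (swap umbrella<->ticket: now umbrella:Grace, ticket:Peggy). State: ticket:Peggy, umbrella:Grace, hat:Peggy
Event 4 (give hat: Peggy -> Grace). State: ticket:Peggy, umbrella:Grace, hat:Grace
Event 5 (give hat: Grace -> Judy). State: ticket:Peggy, umbrella:Grace, hat:Judy
Event 6 (swap ticket<->hat: now ticket:Judy, hat:Peggy). State: ticket:Judy, umbrella:Grace, hat:Peggy
Event 7 (give ticket: Judy -> Grace). State: ticket:Grace, umbrella:Grace, hat:Peggy

Final state: ticket:Grace, umbrella:Grace, hat:Peggy
Dave holds: (nothing).

Answer: nothing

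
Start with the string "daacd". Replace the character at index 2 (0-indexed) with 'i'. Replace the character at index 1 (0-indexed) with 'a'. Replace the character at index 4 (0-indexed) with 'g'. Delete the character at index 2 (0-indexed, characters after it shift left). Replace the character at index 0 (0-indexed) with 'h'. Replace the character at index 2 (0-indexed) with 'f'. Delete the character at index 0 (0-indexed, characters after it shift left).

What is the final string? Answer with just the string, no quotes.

Applying each edit step by step:
Start: "daacd"
Op 1 (replace idx 2: 'a' -> 'i'): "daacd" -> "daicd"
Op 2 (replace idx 1: 'a' -> 'a'): "daicd" -> "daicd"
Op 3 (replace idx 4: 'd' -> 'g'): "daicd" -> "daicg"
Op 4 (delete idx 2 = 'i'): "daicg" -> "dacg"
Op 5 (replace idx 0: 'd' -> 'h'): "dacg" -> "hacg"
Op 6 (replace idx 2: 'c' -> 'f'): "hacg" -> "hafg"
Op 7 (delete idx 0 = 'h'): "hafg" -> "afg"

Answer: afg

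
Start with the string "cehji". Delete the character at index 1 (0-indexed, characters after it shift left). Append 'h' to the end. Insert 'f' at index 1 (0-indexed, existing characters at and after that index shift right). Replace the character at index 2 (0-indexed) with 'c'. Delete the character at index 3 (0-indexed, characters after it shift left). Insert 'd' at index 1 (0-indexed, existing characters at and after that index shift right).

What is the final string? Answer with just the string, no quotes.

Applying each edit step by step:
Start: "cehji"
Op 1 (delete idx 1 = 'e'): "cehji" -> "chji"
Op 2 (append 'h'): "chji" -> "chjih"
Op 3 (insert 'f' at idx 1): "chjih" -> "cfhjih"
Op 4 (replace idx 2: 'h' -> 'c'): "cfhjih" -> "cfcjih"
Op 5 (delete idx 3 = 'j'): "cfcjih" -> "cfcih"
Op 6 (insert 'd' at idx 1): "cfcih" -> "cdfcih"

Answer: cdfcih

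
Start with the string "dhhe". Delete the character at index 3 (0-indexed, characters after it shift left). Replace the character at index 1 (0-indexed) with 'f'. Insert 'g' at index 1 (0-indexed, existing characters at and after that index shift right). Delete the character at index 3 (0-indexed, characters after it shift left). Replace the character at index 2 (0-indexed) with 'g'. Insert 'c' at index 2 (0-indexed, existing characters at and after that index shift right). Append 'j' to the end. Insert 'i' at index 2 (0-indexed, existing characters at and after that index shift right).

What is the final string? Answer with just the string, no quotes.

Answer: dgicgj

Derivation:
Applying each edit step by step:
Start: "dhhe"
Op 1 (delete idx 3 = 'e'): "dhhe" -> "dhh"
Op 2 (replace idx 1: 'h' -> 'f'): "dhh" -> "dfh"
Op 3 (insert 'g' at idx 1): "dfh" -> "dgfh"
Op 4 (delete idx 3 = 'h'): "dgfh" -> "dgf"
Op 5 (replace idx 2: 'f' -> 'g'): "dgf" -> "dgg"
Op 6 (insert 'c' at idx 2): "dgg" -> "dgcg"
Op 7 (append 'j'): "dgcg" -> "dgcgj"
Op 8 (insert 'i' at idx 2): "dgcgj" -> "dgicgj"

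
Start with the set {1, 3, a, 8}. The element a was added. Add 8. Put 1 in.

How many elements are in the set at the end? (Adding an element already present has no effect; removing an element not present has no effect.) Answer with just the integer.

Tracking the set through each operation:
Start: {1, 3, 8, a}
Event 1 (add a): already present, no change. Set: {1, 3, 8, a}
Event 2 (add 8): already present, no change. Set: {1, 3, 8, a}
Event 3 (add 1): already present, no change. Set: {1, 3, 8, a}

Final set: {1, 3, 8, a} (size 4)

Answer: 4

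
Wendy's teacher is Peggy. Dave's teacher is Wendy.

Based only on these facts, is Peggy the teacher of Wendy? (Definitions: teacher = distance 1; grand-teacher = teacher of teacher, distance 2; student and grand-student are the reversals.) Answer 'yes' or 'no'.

Answer: yes

Derivation:
Reconstructing the teacher chain from the given facts:
  Peggy -> Wendy -> Dave
(each arrow means 'teacher of the next')
Positions in the chain (0 = top):
  position of Peggy: 0
  position of Wendy: 1
  position of Dave: 2

Peggy is at position 0, Wendy is at position 1; signed distance (j - i) = 1.
'teacher' requires j - i = 1. Actual distance is 1, so the relation HOLDS.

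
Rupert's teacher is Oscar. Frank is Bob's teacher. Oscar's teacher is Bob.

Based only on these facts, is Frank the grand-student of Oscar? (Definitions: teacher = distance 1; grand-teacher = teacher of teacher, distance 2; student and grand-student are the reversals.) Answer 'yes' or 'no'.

Reconstructing the teacher chain from the given facts:
  Frank -> Bob -> Oscar -> Rupert
(each arrow means 'teacher of the next')
Positions in the chain (0 = top):
  position of Frank: 0
  position of Bob: 1
  position of Oscar: 2
  position of Rupert: 3

Frank is at position 0, Oscar is at position 2; signed distance (j - i) = 2.
'grand-student' requires j - i = -2. Actual distance is 2, so the relation does NOT hold.

Answer: no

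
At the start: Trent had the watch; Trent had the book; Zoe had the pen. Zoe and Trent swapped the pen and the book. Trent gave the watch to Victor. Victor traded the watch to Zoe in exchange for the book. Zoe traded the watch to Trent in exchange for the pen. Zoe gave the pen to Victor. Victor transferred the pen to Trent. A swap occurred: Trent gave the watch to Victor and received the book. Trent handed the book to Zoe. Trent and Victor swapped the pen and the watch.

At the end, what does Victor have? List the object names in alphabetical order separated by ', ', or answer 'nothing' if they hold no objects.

Answer: pen

Derivation:
Tracking all object holders:
Start: watch:Trent, book:Trent, pen:Zoe
Event 1 (swap pen<->book: now pen:Trent, book:Zoe). State: watch:Trent, book:Zoe, pen:Trent
Event 2 (give watch: Trent -> Victor). State: watch:Victor, book:Zoe, pen:Trent
Event 3 (swap watch<->book: now watch:Zoe, book:Victor). State: watch:Zoe, book:Victor, pen:Trent
Event 4 (swap watch<->pen: now watch:Trent, pen:Zoe). State: watch:Trent, book:Victor, pen:Zoe
Event 5 (give pen: Zoe -> Victor). State: watch:Trent, book:Victor, pen:Victor
Event 6 (give pen: Victor -> Trent). State: watch:Trent, book:Victor, pen:Trent
Event 7 (swap watch<->book: now watch:Victor, book:Trent). State: watch:Victor, book:Trent, pen:Trent
Event 8 (give book: Trent -> Zoe). State: watch:Victor, book:Zoe, pen:Trent
Event 9 (swap pen<->watch: now pen:Victor, watch:Trent). State: watch:Trent, book:Zoe, pen:Victor

Final state: watch:Trent, book:Zoe, pen:Victor
Victor holds: pen.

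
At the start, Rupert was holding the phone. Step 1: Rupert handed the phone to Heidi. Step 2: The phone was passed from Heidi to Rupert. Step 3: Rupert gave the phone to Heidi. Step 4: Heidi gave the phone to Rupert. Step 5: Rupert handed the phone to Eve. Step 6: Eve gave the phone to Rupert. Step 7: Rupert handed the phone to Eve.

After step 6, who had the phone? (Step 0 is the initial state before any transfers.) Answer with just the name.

Tracking the phone holder through step 6:
After step 0 (start): Rupert
After step 1: Heidi
After step 2: Rupert
After step 3: Heidi
After step 4: Rupert
After step 5: Eve
After step 6: Rupert

At step 6, the holder is Rupert.

Answer: Rupert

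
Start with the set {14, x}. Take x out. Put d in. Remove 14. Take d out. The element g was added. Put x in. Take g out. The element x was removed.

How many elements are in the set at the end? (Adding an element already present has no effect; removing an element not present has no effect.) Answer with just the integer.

Tracking the set through each operation:
Start: {14, x}
Event 1 (remove x): removed. Set: {14}
Event 2 (add d): added. Set: {14, d}
Event 3 (remove 14): removed. Set: {d}
Event 4 (remove d): removed. Set: {}
Event 5 (add g): added. Set: {g}
Event 6 (add x): added. Set: {g, x}
Event 7 (remove g): removed. Set: {x}
Event 8 (remove x): removed. Set: {}

Final set: {} (size 0)

Answer: 0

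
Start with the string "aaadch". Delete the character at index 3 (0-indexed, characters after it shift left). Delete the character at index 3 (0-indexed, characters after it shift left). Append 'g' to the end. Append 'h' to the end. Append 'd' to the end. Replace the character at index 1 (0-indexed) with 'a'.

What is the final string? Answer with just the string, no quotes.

Applying each edit step by step:
Start: "aaadch"
Op 1 (delete idx 3 = 'd'): "aaadch" -> "aaach"
Op 2 (delete idx 3 = 'c'): "aaach" -> "aaah"
Op 3 (append 'g'): "aaah" -> "aaahg"
Op 4 (append 'h'): "aaahg" -> "aaahgh"
Op 5 (append 'd'): "aaahgh" -> "aaahghd"
Op 6 (replace idx 1: 'a' -> 'a'): "aaahghd" -> "aaahghd"

Answer: aaahghd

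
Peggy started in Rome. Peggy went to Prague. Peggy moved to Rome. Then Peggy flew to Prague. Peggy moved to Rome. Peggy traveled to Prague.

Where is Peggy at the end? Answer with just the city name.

Tracking Peggy's location:
Start: Peggy is in Rome.
After move 1: Rome -> Prague. Peggy is in Prague.
After move 2: Prague -> Rome. Peggy is in Rome.
After move 3: Rome -> Prague. Peggy is in Prague.
After move 4: Prague -> Rome. Peggy is in Rome.
After move 5: Rome -> Prague. Peggy is in Prague.

Answer: Prague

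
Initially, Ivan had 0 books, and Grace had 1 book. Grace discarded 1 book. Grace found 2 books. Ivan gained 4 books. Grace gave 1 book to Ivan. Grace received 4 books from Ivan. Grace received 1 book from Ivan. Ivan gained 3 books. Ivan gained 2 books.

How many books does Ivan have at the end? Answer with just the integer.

Tracking counts step by step:
Start: Ivan=0, Grace=1
Event 1 (Grace -1): Grace: 1 -> 0. State: Ivan=0, Grace=0
Event 2 (Grace +2): Grace: 0 -> 2. State: Ivan=0, Grace=2
Event 3 (Ivan +4): Ivan: 0 -> 4. State: Ivan=4, Grace=2
Event 4 (Grace -> Ivan, 1): Grace: 2 -> 1, Ivan: 4 -> 5. State: Ivan=5, Grace=1
Event 5 (Ivan -> Grace, 4): Ivan: 5 -> 1, Grace: 1 -> 5. State: Ivan=1, Grace=5
Event 6 (Ivan -> Grace, 1): Ivan: 1 -> 0, Grace: 5 -> 6. State: Ivan=0, Grace=6
Event 7 (Ivan +3): Ivan: 0 -> 3. State: Ivan=3, Grace=6
Event 8 (Ivan +2): Ivan: 3 -> 5. State: Ivan=5, Grace=6

Ivan's final count: 5

Answer: 5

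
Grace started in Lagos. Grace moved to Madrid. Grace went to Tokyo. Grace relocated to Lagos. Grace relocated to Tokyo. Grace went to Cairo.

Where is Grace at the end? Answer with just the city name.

Answer: Cairo

Derivation:
Tracking Grace's location:
Start: Grace is in Lagos.
After move 1: Lagos -> Madrid. Grace is in Madrid.
After move 2: Madrid -> Tokyo. Grace is in Tokyo.
After move 3: Tokyo -> Lagos. Grace is in Lagos.
After move 4: Lagos -> Tokyo. Grace is in Tokyo.
After move 5: Tokyo -> Cairo. Grace is in Cairo.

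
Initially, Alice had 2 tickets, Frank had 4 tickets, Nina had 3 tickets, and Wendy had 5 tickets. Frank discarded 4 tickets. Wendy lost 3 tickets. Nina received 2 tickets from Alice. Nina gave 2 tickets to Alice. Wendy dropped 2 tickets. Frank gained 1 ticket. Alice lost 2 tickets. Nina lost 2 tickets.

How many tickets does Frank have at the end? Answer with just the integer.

Tracking counts step by step:
Start: Alice=2, Frank=4, Nina=3, Wendy=5
Event 1 (Frank -4): Frank: 4 -> 0. State: Alice=2, Frank=0, Nina=3, Wendy=5
Event 2 (Wendy -3): Wendy: 5 -> 2. State: Alice=2, Frank=0, Nina=3, Wendy=2
Event 3 (Alice -> Nina, 2): Alice: 2 -> 0, Nina: 3 -> 5. State: Alice=0, Frank=0, Nina=5, Wendy=2
Event 4 (Nina -> Alice, 2): Nina: 5 -> 3, Alice: 0 -> 2. State: Alice=2, Frank=0, Nina=3, Wendy=2
Event 5 (Wendy -2): Wendy: 2 -> 0. State: Alice=2, Frank=0, Nina=3, Wendy=0
Event 6 (Frank +1): Frank: 0 -> 1. State: Alice=2, Frank=1, Nina=3, Wendy=0
Event 7 (Alice -2): Alice: 2 -> 0. State: Alice=0, Frank=1, Nina=3, Wendy=0
Event 8 (Nina -2): Nina: 3 -> 1. State: Alice=0, Frank=1, Nina=1, Wendy=0

Frank's final count: 1

Answer: 1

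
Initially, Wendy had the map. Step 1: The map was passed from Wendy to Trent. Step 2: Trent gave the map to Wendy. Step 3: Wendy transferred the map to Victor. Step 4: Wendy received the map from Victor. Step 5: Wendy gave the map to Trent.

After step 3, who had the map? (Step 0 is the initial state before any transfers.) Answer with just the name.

Tracking the map holder through step 3:
After step 0 (start): Wendy
After step 1: Trent
After step 2: Wendy
After step 3: Victor

At step 3, the holder is Victor.

Answer: Victor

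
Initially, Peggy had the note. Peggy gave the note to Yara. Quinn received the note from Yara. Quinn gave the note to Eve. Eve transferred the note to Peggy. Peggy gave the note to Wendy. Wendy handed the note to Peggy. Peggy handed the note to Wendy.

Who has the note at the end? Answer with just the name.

Tracking the note through each event:
Start: Peggy has the note.
After event 1: Yara has the note.
After event 2: Quinn has the note.
After event 3: Eve has the note.
After event 4: Peggy has the note.
After event 5: Wendy has the note.
After event 6: Peggy has the note.
After event 7: Wendy has the note.

Answer: Wendy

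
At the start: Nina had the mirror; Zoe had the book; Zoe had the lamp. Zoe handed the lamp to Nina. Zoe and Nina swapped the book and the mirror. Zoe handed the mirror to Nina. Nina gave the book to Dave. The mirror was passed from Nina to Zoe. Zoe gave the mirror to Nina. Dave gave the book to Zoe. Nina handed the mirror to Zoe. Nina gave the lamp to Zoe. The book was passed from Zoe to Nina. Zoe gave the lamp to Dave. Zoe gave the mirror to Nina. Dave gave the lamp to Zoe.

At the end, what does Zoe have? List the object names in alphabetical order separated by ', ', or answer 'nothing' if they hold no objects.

Tracking all object holders:
Start: mirror:Nina, book:Zoe, lamp:Zoe
Event 1 (give lamp: Zoe -> Nina). State: mirror:Nina, book:Zoe, lamp:Nina
Event 2 (swap book<->mirror: now book:Nina, mirror:Zoe). State: mirror:Zoe, book:Nina, lamp:Nina
Event 3 (give mirror: Zoe -> Nina). State: mirror:Nina, book:Nina, lamp:Nina
Event 4 (give book: Nina -> Dave). State: mirror:Nina, book:Dave, lamp:Nina
Event 5 (give mirror: Nina -> Zoe). State: mirror:Zoe, book:Dave, lamp:Nina
Event 6 (give mirror: Zoe -> Nina). State: mirror:Nina, book:Dave, lamp:Nina
Event 7 (give book: Dave -> Zoe). State: mirror:Nina, book:Zoe, lamp:Nina
Event 8 (give mirror: Nina -> Zoe). State: mirror:Zoe, book:Zoe, lamp:Nina
Event 9 (give lamp: Nina -> Zoe). State: mirror:Zoe, book:Zoe, lamp:Zoe
Event 10 (give book: Zoe -> Nina). State: mirror:Zoe, book:Nina, lamp:Zoe
Event 11 (give lamp: Zoe -> Dave). State: mirror:Zoe, book:Nina, lamp:Dave
Event 12 (give mirror: Zoe -> Nina). State: mirror:Nina, book:Nina, lamp:Dave
Event 13 (give lamp: Dave -> Zoe). State: mirror:Nina, book:Nina, lamp:Zoe

Final state: mirror:Nina, book:Nina, lamp:Zoe
Zoe holds: lamp.

Answer: lamp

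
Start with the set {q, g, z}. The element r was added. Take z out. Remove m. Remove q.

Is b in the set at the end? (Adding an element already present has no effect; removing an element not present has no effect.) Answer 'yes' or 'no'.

Tracking the set through each operation:
Start: {g, q, z}
Event 1 (add r): added. Set: {g, q, r, z}
Event 2 (remove z): removed. Set: {g, q, r}
Event 3 (remove m): not present, no change. Set: {g, q, r}
Event 4 (remove q): removed. Set: {g, r}

Final set: {g, r} (size 2)
b is NOT in the final set.

Answer: no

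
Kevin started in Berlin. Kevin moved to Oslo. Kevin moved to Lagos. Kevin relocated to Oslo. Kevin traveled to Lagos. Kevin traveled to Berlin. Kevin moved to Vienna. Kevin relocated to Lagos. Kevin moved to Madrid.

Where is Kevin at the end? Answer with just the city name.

Answer: Madrid

Derivation:
Tracking Kevin's location:
Start: Kevin is in Berlin.
After move 1: Berlin -> Oslo. Kevin is in Oslo.
After move 2: Oslo -> Lagos. Kevin is in Lagos.
After move 3: Lagos -> Oslo. Kevin is in Oslo.
After move 4: Oslo -> Lagos. Kevin is in Lagos.
After move 5: Lagos -> Berlin. Kevin is in Berlin.
After move 6: Berlin -> Vienna. Kevin is in Vienna.
After move 7: Vienna -> Lagos. Kevin is in Lagos.
After move 8: Lagos -> Madrid. Kevin is in Madrid.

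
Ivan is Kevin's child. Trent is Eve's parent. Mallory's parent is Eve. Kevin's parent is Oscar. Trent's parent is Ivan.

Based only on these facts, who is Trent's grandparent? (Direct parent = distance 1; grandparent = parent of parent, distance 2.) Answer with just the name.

Answer: Kevin

Derivation:
Reconstructing the parent chain from the given facts:
  Oscar -> Kevin -> Ivan -> Trent -> Eve -> Mallory
(each arrow means 'parent of the next')
Positions in the chain (0 = top):
  position of Oscar: 0
  position of Kevin: 1
  position of Ivan: 2
  position of Trent: 3
  position of Eve: 4
  position of Mallory: 5

Trent is at position 3; the grandparent is 2 steps up the chain, i.e. position 1: Kevin.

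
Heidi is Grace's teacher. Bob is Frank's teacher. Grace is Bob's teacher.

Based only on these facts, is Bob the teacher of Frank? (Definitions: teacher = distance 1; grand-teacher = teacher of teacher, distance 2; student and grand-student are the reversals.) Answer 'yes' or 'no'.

Reconstructing the teacher chain from the given facts:
  Heidi -> Grace -> Bob -> Frank
(each arrow means 'teacher of the next')
Positions in the chain (0 = top):
  position of Heidi: 0
  position of Grace: 1
  position of Bob: 2
  position of Frank: 3

Bob is at position 2, Frank is at position 3; signed distance (j - i) = 1.
'teacher' requires j - i = 1. Actual distance is 1, so the relation HOLDS.

Answer: yes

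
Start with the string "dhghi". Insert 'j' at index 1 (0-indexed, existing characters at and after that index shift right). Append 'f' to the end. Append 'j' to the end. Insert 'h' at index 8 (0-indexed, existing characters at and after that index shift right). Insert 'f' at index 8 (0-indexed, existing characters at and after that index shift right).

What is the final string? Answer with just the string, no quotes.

Applying each edit step by step:
Start: "dhghi"
Op 1 (insert 'j' at idx 1): "dhghi" -> "djhghi"
Op 2 (append 'f'): "djhghi" -> "djhghif"
Op 3 (append 'j'): "djhghif" -> "djhghifj"
Op 4 (insert 'h' at idx 8): "djhghifj" -> "djhghifjh"
Op 5 (insert 'f' at idx 8): "djhghifjh" -> "djhghifjfh"

Answer: djhghifjfh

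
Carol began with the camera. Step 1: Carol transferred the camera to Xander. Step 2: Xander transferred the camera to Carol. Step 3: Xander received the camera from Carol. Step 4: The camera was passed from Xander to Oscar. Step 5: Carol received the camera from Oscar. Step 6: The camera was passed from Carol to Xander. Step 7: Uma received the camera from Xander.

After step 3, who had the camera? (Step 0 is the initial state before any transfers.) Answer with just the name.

Answer: Xander

Derivation:
Tracking the camera holder through step 3:
After step 0 (start): Carol
After step 1: Xander
After step 2: Carol
After step 3: Xander

At step 3, the holder is Xander.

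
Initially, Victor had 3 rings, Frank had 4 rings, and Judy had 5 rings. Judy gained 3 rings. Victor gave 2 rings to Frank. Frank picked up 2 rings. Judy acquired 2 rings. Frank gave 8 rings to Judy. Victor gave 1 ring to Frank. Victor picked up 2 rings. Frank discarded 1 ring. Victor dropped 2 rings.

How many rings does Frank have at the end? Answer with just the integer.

Tracking counts step by step:
Start: Victor=3, Frank=4, Judy=5
Event 1 (Judy +3): Judy: 5 -> 8. State: Victor=3, Frank=4, Judy=8
Event 2 (Victor -> Frank, 2): Victor: 3 -> 1, Frank: 4 -> 6. State: Victor=1, Frank=6, Judy=8
Event 3 (Frank +2): Frank: 6 -> 8. State: Victor=1, Frank=8, Judy=8
Event 4 (Judy +2): Judy: 8 -> 10. State: Victor=1, Frank=8, Judy=10
Event 5 (Frank -> Judy, 8): Frank: 8 -> 0, Judy: 10 -> 18. State: Victor=1, Frank=0, Judy=18
Event 6 (Victor -> Frank, 1): Victor: 1 -> 0, Frank: 0 -> 1. State: Victor=0, Frank=1, Judy=18
Event 7 (Victor +2): Victor: 0 -> 2. State: Victor=2, Frank=1, Judy=18
Event 8 (Frank -1): Frank: 1 -> 0. State: Victor=2, Frank=0, Judy=18
Event 9 (Victor -2): Victor: 2 -> 0. State: Victor=0, Frank=0, Judy=18

Frank's final count: 0

Answer: 0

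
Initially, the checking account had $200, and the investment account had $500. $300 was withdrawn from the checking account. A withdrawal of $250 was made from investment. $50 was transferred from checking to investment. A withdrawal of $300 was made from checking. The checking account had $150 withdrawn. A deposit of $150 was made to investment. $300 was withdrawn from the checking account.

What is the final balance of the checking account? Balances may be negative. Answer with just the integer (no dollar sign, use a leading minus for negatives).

Tracking account balances step by step:
Start: checking=200, investment=500
Event 1 (withdraw 300 from checking): checking: 200 - 300 = -100. Balances: checking=-100, investment=500
Event 2 (withdraw 250 from investment): investment: 500 - 250 = 250. Balances: checking=-100, investment=250
Event 3 (transfer 50 checking -> investment): checking: -100 - 50 = -150, investment: 250 + 50 = 300. Balances: checking=-150, investment=300
Event 4 (withdraw 300 from checking): checking: -150 - 300 = -450. Balances: checking=-450, investment=300
Event 5 (withdraw 150 from checking): checking: -450 - 150 = -600. Balances: checking=-600, investment=300
Event 6 (deposit 150 to investment): investment: 300 + 150 = 450. Balances: checking=-600, investment=450
Event 7 (withdraw 300 from checking): checking: -600 - 300 = -900. Balances: checking=-900, investment=450

Final balance of checking: -900

Answer: -900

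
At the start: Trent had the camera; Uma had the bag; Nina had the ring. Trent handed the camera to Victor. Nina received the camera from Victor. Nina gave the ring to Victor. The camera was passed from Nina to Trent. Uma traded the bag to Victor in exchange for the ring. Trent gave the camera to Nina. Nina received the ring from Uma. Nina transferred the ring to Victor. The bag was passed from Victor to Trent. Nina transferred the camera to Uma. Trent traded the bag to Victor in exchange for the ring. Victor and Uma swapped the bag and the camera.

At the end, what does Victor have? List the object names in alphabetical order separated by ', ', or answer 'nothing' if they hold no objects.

Tracking all object holders:
Start: camera:Trent, bag:Uma, ring:Nina
Event 1 (give camera: Trent -> Victor). State: camera:Victor, bag:Uma, ring:Nina
Event 2 (give camera: Victor -> Nina). State: camera:Nina, bag:Uma, ring:Nina
Event 3 (give ring: Nina -> Victor). State: camera:Nina, bag:Uma, ring:Victor
Event 4 (give camera: Nina -> Trent). State: camera:Trent, bag:Uma, ring:Victor
Event 5 (swap bag<->ring: now bag:Victor, ring:Uma). State: camera:Trent, bag:Victor, ring:Uma
Event 6 (give camera: Trent -> Nina). State: camera:Nina, bag:Victor, ring:Uma
Event 7 (give ring: Uma -> Nina). State: camera:Nina, bag:Victor, ring:Nina
Event 8 (give ring: Nina -> Victor). State: camera:Nina, bag:Victor, ring:Victor
Event 9 (give bag: Victor -> Trent). State: camera:Nina, bag:Trent, ring:Victor
Event 10 (give camera: Nina -> Uma). State: camera:Uma, bag:Trent, ring:Victor
Event 11 (swap bag<->ring: now bag:Victor, ring:Trent). State: camera:Uma, bag:Victor, ring:Trent
Event 12 (swap bag<->camera: now bag:Uma, camera:Victor). State: camera:Victor, bag:Uma, ring:Trent

Final state: camera:Victor, bag:Uma, ring:Trent
Victor holds: camera.

Answer: camera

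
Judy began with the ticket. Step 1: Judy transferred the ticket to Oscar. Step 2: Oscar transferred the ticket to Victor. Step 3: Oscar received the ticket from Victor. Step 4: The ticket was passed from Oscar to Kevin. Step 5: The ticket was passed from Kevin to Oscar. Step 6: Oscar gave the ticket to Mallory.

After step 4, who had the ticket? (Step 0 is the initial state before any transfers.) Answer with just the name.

Tracking the ticket holder through step 4:
After step 0 (start): Judy
After step 1: Oscar
After step 2: Victor
After step 3: Oscar
After step 4: Kevin

At step 4, the holder is Kevin.

Answer: Kevin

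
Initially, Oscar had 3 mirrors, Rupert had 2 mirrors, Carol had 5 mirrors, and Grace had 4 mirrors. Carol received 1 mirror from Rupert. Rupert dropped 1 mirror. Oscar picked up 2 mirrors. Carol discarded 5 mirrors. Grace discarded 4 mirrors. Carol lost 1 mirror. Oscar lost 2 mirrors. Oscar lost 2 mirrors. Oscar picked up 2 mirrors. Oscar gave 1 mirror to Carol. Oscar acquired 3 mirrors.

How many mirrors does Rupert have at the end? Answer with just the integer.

Answer: 0

Derivation:
Tracking counts step by step:
Start: Oscar=3, Rupert=2, Carol=5, Grace=4
Event 1 (Rupert -> Carol, 1): Rupert: 2 -> 1, Carol: 5 -> 6. State: Oscar=3, Rupert=1, Carol=6, Grace=4
Event 2 (Rupert -1): Rupert: 1 -> 0. State: Oscar=3, Rupert=0, Carol=6, Grace=4
Event 3 (Oscar +2): Oscar: 3 -> 5. State: Oscar=5, Rupert=0, Carol=6, Grace=4
Event 4 (Carol -5): Carol: 6 -> 1. State: Oscar=5, Rupert=0, Carol=1, Grace=4
Event 5 (Grace -4): Grace: 4 -> 0. State: Oscar=5, Rupert=0, Carol=1, Grace=0
Event 6 (Carol -1): Carol: 1 -> 0. State: Oscar=5, Rupert=0, Carol=0, Grace=0
Event 7 (Oscar -2): Oscar: 5 -> 3. State: Oscar=3, Rupert=0, Carol=0, Grace=0
Event 8 (Oscar -2): Oscar: 3 -> 1. State: Oscar=1, Rupert=0, Carol=0, Grace=0
Event 9 (Oscar +2): Oscar: 1 -> 3. State: Oscar=3, Rupert=0, Carol=0, Grace=0
Event 10 (Oscar -> Carol, 1): Oscar: 3 -> 2, Carol: 0 -> 1. State: Oscar=2, Rupert=0, Carol=1, Grace=0
Event 11 (Oscar +3): Oscar: 2 -> 5. State: Oscar=5, Rupert=0, Carol=1, Grace=0

Rupert's final count: 0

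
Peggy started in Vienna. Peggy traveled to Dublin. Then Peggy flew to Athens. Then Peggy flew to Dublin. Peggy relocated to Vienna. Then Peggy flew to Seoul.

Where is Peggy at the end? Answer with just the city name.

Answer: Seoul

Derivation:
Tracking Peggy's location:
Start: Peggy is in Vienna.
After move 1: Vienna -> Dublin. Peggy is in Dublin.
After move 2: Dublin -> Athens. Peggy is in Athens.
After move 3: Athens -> Dublin. Peggy is in Dublin.
After move 4: Dublin -> Vienna. Peggy is in Vienna.
After move 5: Vienna -> Seoul. Peggy is in Seoul.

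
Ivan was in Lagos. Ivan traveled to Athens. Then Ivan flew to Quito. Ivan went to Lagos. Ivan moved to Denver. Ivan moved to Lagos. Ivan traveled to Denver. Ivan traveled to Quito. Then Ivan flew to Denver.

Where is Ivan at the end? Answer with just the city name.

Tracking Ivan's location:
Start: Ivan is in Lagos.
After move 1: Lagos -> Athens. Ivan is in Athens.
After move 2: Athens -> Quito. Ivan is in Quito.
After move 3: Quito -> Lagos. Ivan is in Lagos.
After move 4: Lagos -> Denver. Ivan is in Denver.
After move 5: Denver -> Lagos. Ivan is in Lagos.
After move 6: Lagos -> Denver. Ivan is in Denver.
After move 7: Denver -> Quito. Ivan is in Quito.
After move 8: Quito -> Denver. Ivan is in Denver.

Answer: Denver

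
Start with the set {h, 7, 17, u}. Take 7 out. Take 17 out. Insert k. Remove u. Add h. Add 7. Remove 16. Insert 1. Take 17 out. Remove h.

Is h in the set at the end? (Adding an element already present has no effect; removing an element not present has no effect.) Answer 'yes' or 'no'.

Tracking the set through each operation:
Start: {17, 7, h, u}
Event 1 (remove 7): removed. Set: {17, h, u}
Event 2 (remove 17): removed. Set: {h, u}
Event 3 (add k): added. Set: {h, k, u}
Event 4 (remove u): removed. Set: {h, k}
Event 5 (add h): already present, no change. Set: {h, k}
Event 6 (add 7): added. Set: {7, h, k}
Event 7 (remove 16): not present, no change. Set: {7, h, k}
Event 8 (add 1): added. Set: {1, 7, h, k}
Event 9 (remove 17): not present, no change. Set: {1, 7, h, k}
Event 10 (remove h): removed. Set: {1, 7, k}

Final set: {1, 7, k} (size 3)
h is NOT in the final set.

Answer: no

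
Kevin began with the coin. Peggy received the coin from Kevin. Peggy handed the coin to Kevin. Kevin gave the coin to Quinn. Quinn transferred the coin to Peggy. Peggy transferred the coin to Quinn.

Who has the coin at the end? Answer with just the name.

Tracking the coin through each event:
Start: Kevin has the coin.
After event 1: Peggy has the coin.
After event 2: Kevin has the coin.
After event 3: Quinn has the coin.
After event 4: Peggy has the coin.
After event 5: Quinn has the coin.

Answer: Quinn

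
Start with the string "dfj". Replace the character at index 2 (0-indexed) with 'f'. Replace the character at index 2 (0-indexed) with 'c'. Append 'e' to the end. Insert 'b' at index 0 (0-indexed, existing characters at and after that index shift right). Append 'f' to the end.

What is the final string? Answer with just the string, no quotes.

Answer: bdfcef

Derivation:
Applying each edit step by step:
Start: "dfj"
Op 1 (replace idx 2: 'j' -> 'f'): "dfj" -> "dff"
Op 2 (replace idx 2: 'f' -> 'c'): "dff" -> "dfc"
Op 3 (append 'e'): "dfc" -> "dfce"
Op 4 (insert 'b' at idx 0): "dfce" -> "bdfce"
Op 5 (append 'f'): "bdfce" -> "bdfcef"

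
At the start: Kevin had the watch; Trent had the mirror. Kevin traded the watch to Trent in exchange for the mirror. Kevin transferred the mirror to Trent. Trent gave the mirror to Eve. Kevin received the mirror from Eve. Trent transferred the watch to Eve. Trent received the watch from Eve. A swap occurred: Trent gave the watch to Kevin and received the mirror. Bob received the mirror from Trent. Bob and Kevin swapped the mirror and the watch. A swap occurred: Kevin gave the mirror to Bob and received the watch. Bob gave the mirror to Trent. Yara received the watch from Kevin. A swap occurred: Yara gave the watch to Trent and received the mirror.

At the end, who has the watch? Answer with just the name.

Answer: Trent

Derivation:
Tracking all object holders:
Start: watch:Kevin, mirror:Trent
Event 1 (swap watch<->mirror: now watch:Trent, mirror:Kevin). State: watch:Trent, mirror:Kevin
Event 2 (give mirror: Kevin -> Trent). State: watch:Trent, mirror:Trent
Event 3 (give mirror: Trent -> Eve). State: watch:Trent, mirror:Eve
Event 4 (give mirror: Eve -> Kevin). State: watch:Trent, mirror:Kevin
Event 5 (give watch: Trent -> Eve). State: watch:Eve, mirror:Kevin
Event 6 (give watch: Eve -> Trent). State: watch:Trent, mirror:Kevin
Event 7 (swap watch<->mirror: now watch:Kevin, mirror:Trent). State: watch:Kevin, mirror:Trent
Event 8 (give mirror: Trent -> Bob). State: watch:Kevin, mirror:Bob
Event 9 (swap mirror<->watch: now mirror:Kevin, watch:Bob). State: watch:Bob, mirror:Kevin
Event 10 (swap mirror<->watch: now mirror:Bob, watch:Kevin). State: watch:Kevin, mirror:Bob
Event 11 (give mirror: Bob -> Trent). State: watch:Kevin, mirror:Trent
Event 12 (give watch: Kevin -> Yara). State: watch:Yara, mirror:Trent
Event 13 (swap watch<->mirror: now watch:Trent, mirror:Yara). State: watch:Trent, mirror:Yara

Final state: watch:Trent, mirror:Yara
The watch is held by Trent.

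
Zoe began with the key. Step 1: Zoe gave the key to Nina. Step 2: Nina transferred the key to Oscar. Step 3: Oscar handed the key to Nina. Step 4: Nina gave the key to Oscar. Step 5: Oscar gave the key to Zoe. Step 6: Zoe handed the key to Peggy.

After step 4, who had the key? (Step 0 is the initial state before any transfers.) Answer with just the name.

Tracking the key holder through step 4:
After step 0 (start): Zoe
After step 1: Nina
After step 2: Oscar
After step 3: Nina
After step 4: Oscar

At step 4, the holder is Oscar.

Answer: Oscar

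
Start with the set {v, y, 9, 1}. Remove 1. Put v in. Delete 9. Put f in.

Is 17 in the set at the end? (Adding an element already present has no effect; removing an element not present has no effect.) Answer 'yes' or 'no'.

Answer: no

Derivation:
Tracking the set through each operation:
Start: {1, 9, v, y}
Event 1 (remove 1): removed. Set: {9, v, y}
Event 2 (add v): already present, no change. Set: {9, v, y}
Event 3 (remove 9): removed. Set: {v, y}
Event 4 (add f): added. Set: {f, v, y}

Final set: {f, v, y} (size 3)
17 is NOT in the final set.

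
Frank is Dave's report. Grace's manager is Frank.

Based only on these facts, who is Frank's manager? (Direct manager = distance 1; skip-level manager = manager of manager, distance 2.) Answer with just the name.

Answer: Dave

Derivation:
Reconstructing the manager chain from the given facts:
  Dave -> Frank -> Grace
(each arrow means 'manager of the next')
Positions in the chain (0 = top):
  position of Dave: 0
  position of Frank: 1
  position of Grace: 2

Frank is at position 1; the manager is 1 step up the chain, i.e. position 0: Dave.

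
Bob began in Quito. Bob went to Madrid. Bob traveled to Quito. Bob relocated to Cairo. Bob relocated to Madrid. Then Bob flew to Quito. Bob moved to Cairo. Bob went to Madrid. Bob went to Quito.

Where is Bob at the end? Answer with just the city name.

Tracking Bob's location:
Start: Bob is in Quito.
After move 1: Quito -> Madrid. Bob is in Madrid.
After move 2: Madrid -> Quito. Bob is in Quito.
After move 3: Quito -> Cairo. Bob is in Cairo.
After move 4: Cairo -> Madrid. Bob is in Madrid.
After move 5: Madrid -> Quito. Bob is in Quito.
After move 6: Quito -> Cairo. Bob is in Cairo.
After move 7: Cairo -> Madrid. Bob is in Madrid.
After move 8: Madrid -> Quito. Bob is in Quito.

Answer: Quito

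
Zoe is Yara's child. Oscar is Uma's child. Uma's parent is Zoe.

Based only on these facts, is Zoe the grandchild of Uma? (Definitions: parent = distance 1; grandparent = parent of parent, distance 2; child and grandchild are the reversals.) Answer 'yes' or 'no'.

Reconstructing the parent chain from the given facts:
  Yara -> Zoe -> Uma -> Oscar
(each arrow means 'parent of the next')
Positions in the chain (0 = top):
  position of Yara: 0
  position of Zoe: 1
  position of Uma: 2
  position of Oscar: 3

Zoe is at position 1, Uma is at position 2; signed distance (j - i) = 1.
'grandchild' requires j - i = -2. Actual distance is 1, so the relation does NOT hold.

Answer: no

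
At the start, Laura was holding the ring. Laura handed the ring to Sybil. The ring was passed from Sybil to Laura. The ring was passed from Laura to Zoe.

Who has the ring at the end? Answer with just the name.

Tracking the ring through each event:
Start: Laura has the ring.
After event 1: Sybil has the ring.
After event 2: Laura has the ring.
After event 3: Zoe has the ring.

Answer: Zoe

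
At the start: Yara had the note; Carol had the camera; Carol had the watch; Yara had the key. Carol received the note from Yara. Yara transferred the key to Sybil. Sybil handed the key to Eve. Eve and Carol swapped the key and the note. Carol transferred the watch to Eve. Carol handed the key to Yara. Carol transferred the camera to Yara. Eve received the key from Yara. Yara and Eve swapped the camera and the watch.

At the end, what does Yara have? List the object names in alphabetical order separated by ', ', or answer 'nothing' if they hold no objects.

Answer: watch

Derivation:
Tracking all object holders:
Start: note:Yara, camera:Carol, watch:Carol, key:Yara
Event 1 (give note: Yara -> Carol). State: note:Carol, camera:Carol, watch:Carol, key:Yara
Event 2 (give key: Yara -> Sybil). State: note:Carol, camera:Carol, watch:Carol, key:Sybil
Event 3 (give key: Sybil -> Eve). State: note:Carol, camera:Carol, watch:Carol, key:Eve
Event 4 (swap key<->note: now key:Carol, note:Eve). State: note:Eve, camera:Carol, watch:Carol, key:Carol
Event 5 (give watch: Carol -> Eve). State: note:Eve, camera:Carol, watch:Eve, key:Carol
Event 6 (give key: Carol -> Yara). State: note:Eve, camera:Carol, watch:Eve, key:Yara
Event 7 (give camera: Carol -> Yara). State: note:Eve, camera:Yara, watch:Eve, key:Yara
Event 8 (give key: Yara -> Eve). State: note:Eve, camera:Yara, watch:Eve, key:Eve
Event 9 (swap camera<->watch: now camera:Eve, watch:Yara). State: note:Eve, camera:Eve, watch:Yara, key:Eve

Final state: note:Eve, camera:Eve, watch:Yara, key:Eve
Yara holds: watch.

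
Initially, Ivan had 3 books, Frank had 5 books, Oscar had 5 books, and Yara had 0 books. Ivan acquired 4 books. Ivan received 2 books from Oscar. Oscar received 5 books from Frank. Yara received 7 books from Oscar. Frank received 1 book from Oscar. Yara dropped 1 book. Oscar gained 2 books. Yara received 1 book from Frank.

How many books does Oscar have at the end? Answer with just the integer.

Tracking counts step by step:
Start: Ivan=3, Frank=5, Oscar=5, Yara=0
Event 1 (Ivan +4): Ivan: 3 -> 7. State: Ivan=7, Frank=5, Oscar=5, Yara=0
Event 2 (Oscar -> Ivan, 2): Oscar: 5 -> 3, Ivan: 7 -> 9. State: Ivan=9, Frank=5, Oscar=3, Yara=0
Event 3 (Frank -> Oscar, 5): Frank: 5 -> 0, Oscar: 3 -> 8. State: Ivan=9, Frank=0, Oscar=8, Yara=0
Event 4 (Oscar -> Yara, 7): Oscar: 8 -> 1, Yara: 0 -> 7. State: Ivan=9, Frank=0, Oscar=1, Yara=7
Event 5 (Oscar -> Frank, 1): Oscar: 1 -> 0, Frank: 0 -> 1. State: Ivan=9, Frank=1, Oscar=0, Yara=7
Event 6 (Yara -1): Yara: 7 -> 6. State: Ivan=9, Frank=1, Oscar=0, Yara=6
Event 7 (Oscar +2): Oscar: 0 -> 2. State: Ivan=9, Frank=1, Oscar=2, Yara=6
Event 8 (Frank -> Yara, 1): Frank: 1 -> 0, Yara: 6 -> 7. State: Ivan=9, Frank=0, Oscar=2, Yara=7

Oscar's final count: 2

Answer: 2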